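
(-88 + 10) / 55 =-78 / 55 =-1.42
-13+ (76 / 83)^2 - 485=-3424946 / 6889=-497.16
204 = 204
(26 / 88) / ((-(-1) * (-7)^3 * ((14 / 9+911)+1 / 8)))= -234 / 247935149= -0.00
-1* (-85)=85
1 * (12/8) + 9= 21/2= 10.50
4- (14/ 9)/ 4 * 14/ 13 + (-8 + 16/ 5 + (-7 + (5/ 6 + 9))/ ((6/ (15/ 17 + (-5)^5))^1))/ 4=-1714931/ 4680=-366.44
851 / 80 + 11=1731 / 80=21.64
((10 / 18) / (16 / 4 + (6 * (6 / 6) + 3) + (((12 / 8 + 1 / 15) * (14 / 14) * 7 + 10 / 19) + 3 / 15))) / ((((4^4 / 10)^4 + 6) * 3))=11875 / 680090728401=0.00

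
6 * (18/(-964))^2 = 243/116162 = 0.00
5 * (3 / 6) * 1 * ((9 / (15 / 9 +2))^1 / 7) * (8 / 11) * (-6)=-3240 / 847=-3.83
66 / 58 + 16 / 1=497 / 29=17.14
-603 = -603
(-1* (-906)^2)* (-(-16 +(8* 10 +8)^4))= 49225140918720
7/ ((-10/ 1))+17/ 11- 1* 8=-787/ 110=-7.15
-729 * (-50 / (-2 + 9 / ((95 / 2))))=-1731375 / 86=-20132.27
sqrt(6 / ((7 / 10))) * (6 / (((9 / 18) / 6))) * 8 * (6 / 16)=432 * sqrt(105) / 7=632.38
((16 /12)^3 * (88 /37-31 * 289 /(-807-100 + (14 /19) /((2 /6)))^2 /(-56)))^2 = 1676147682008422455928384 /52728643510985957285169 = 31.79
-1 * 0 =0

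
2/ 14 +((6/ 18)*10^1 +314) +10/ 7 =6697/ 21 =318.90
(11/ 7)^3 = 1331/ 343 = 3.88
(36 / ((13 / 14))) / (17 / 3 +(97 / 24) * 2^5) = 0.29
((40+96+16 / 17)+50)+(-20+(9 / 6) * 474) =14925 / 17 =877.94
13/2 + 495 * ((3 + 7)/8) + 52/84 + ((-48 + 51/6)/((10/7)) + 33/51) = 1068976/1785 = 598.87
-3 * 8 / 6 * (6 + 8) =-56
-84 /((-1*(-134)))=-42 /67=-0.63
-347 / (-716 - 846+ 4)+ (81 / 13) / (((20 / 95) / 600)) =359668811 / 20254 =17757.92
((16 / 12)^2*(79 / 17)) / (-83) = -1264 / 12699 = -0.10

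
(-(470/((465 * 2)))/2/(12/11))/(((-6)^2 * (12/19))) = -9823/964224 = -0.01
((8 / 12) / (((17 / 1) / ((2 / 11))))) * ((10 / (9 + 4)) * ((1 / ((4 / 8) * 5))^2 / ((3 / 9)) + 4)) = 896 / 36465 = 0.02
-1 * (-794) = 794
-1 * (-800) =800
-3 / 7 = -0.43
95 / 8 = 11.88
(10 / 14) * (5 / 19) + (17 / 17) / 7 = 44 / 133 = 0.33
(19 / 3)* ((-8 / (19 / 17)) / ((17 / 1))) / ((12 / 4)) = -8 / 9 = -0.89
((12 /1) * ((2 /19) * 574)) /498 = 2296 /1577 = 1.46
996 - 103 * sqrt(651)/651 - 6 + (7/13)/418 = 5379667/5434 - 103 * sqrt(651)/651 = 985.96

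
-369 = -369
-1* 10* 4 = -40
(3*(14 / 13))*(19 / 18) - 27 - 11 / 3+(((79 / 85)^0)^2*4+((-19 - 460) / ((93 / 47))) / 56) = -622407 / 22568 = -27.58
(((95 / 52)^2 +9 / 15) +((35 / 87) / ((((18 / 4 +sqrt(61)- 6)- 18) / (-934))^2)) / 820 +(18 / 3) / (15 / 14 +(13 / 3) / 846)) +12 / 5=317537584 * sqrt(61) / 1938936781 +2070271562570650349 / 150413129366534736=15.04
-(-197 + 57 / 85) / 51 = 16688 / 4335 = 3.85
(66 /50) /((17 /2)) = 66 /425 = 0.16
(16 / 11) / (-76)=-4 / 209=-0.02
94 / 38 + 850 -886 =-637 / 19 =-33.53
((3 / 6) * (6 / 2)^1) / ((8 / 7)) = 21 / 16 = 1.31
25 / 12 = 2.08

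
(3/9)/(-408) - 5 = -6121/1224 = -5.00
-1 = -1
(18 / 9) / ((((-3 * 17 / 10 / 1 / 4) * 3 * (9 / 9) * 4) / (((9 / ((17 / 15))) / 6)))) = -50 / 289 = -0.17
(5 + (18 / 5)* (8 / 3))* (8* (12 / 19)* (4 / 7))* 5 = 28032 / 133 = 210.77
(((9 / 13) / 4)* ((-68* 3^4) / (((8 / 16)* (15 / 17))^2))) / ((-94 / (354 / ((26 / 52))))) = 563501448 / 15275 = 36890.44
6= 6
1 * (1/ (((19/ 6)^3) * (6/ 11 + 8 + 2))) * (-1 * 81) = -48114/ 198911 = -0.24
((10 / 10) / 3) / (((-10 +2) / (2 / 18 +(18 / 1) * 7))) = -1135 / 216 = -5.25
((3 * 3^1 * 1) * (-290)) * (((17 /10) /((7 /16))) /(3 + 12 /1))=-23664 /35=-676.11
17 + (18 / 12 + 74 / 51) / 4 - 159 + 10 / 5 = -56819 / 408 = -139.26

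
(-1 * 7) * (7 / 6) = -49 / 6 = -8.17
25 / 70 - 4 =-51 / 14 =-3.64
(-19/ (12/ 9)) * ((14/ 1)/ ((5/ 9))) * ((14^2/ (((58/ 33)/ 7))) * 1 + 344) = -58558437/ 145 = -403851.29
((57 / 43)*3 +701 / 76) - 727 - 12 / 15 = -11676557 / 16340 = -714.60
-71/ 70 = -1.01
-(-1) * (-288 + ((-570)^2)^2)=105560009712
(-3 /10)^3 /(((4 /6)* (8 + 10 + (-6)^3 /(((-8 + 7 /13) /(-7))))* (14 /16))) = 873 /3482500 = 0.00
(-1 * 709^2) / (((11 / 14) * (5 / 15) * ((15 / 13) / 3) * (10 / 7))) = -960623391 / 275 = -3493175.97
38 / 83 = 0.46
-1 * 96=-96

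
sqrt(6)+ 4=6.45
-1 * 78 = -78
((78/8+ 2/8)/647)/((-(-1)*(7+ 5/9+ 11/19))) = 1710/899977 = 0.00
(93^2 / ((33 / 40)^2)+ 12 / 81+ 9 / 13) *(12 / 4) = 38124.84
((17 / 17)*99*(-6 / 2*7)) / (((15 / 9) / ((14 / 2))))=-8731.80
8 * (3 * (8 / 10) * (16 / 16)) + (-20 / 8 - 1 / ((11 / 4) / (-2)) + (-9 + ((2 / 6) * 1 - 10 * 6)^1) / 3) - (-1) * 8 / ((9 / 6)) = -127 / 990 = -0.13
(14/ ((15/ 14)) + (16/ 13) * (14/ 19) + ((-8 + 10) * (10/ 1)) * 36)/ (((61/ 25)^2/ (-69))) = -7818194500/ 919087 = -8506.48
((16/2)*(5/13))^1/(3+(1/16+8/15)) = 9600/11219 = 0.86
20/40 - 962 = -961.50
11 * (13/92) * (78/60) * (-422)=-392249/460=-852.72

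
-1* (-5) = 5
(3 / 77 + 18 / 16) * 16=1434 / 77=18.62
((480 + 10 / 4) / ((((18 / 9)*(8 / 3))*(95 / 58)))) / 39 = 5597 / 3952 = 1.42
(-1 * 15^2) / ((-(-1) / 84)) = -18900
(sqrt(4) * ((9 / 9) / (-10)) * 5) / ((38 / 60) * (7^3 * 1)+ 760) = -30 / 29317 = -0.00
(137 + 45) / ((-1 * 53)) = -182 / 53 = -3.43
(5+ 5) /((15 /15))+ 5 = 15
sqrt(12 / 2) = sqrt(6) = 2.45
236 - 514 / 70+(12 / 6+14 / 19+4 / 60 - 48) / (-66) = 2745223 / 11970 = 229.34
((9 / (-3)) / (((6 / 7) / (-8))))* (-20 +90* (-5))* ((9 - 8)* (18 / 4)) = -59220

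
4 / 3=1.33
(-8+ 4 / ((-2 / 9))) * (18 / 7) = -468 / 7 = -66.86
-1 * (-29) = 29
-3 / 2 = -1.50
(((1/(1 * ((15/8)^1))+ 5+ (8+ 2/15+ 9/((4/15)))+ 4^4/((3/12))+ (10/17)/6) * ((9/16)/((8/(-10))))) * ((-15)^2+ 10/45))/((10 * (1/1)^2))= -147693301/8704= -16968.44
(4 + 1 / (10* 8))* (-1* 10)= -321 / 8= -40.12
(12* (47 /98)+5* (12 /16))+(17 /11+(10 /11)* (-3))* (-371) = 965801 /2156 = 447.96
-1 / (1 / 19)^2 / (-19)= 19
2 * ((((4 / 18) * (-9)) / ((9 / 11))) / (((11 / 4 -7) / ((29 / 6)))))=2552 / 459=5.56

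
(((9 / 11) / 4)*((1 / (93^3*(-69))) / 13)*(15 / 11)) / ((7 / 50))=-125 / 45267960738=-0.00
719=719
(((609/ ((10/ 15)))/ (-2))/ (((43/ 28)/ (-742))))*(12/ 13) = 113873256/ 559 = 203708.87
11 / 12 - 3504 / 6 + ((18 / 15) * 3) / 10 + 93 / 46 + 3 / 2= -3996491 / 6900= -579.20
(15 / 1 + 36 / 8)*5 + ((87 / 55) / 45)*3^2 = 53799 / 550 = 97.82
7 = 7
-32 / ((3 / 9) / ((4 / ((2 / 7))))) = -1344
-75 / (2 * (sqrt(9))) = -25 / 2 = -12.50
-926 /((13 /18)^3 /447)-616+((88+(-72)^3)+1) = -3235176779 /2197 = -1472542.91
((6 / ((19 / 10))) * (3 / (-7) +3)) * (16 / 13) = 9.99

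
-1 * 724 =-724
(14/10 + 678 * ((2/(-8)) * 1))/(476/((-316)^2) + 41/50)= -104911210/514737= -203.82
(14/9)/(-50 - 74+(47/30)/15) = -0.01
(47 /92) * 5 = 235 /92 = 2.55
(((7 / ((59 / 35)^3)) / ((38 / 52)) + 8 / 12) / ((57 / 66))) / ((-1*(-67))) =686711344 / 14902505619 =0.05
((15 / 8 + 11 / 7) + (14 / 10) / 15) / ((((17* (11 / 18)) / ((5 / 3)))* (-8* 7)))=-14867 / 1466080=-0.01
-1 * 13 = -13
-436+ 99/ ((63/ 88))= -2084/ 7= -297.71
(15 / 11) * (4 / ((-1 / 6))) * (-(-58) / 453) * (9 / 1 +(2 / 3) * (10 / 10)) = -67280 / 1661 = -40.51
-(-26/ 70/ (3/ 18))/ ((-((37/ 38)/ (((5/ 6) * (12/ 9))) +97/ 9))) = -53352/ 278999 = -0.19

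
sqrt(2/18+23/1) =4 * sqrt(13)/3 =4.81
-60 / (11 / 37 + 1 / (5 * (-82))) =-303400 / 1491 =-203.49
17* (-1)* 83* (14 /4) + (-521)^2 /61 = -59615 /122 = -488.65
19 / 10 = 1.90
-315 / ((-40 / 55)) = 3465 / 8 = 433.12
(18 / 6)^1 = 3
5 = 5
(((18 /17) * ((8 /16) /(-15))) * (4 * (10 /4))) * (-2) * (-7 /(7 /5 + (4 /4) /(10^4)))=-280000 /79339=-3.53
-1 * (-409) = 409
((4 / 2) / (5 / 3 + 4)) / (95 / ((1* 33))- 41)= -99 / 10693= -0.01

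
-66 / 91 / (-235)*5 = 0.02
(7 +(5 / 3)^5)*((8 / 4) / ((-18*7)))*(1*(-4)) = 19304 / 15309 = 1.26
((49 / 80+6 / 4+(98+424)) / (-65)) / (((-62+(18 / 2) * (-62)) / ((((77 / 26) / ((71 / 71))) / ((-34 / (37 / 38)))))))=-119455721 / 108300608000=-0.00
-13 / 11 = -1.18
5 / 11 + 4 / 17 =129 / 187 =0.69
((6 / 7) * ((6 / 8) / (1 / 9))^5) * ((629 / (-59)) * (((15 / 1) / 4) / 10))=-81229162527 / 1691648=-48017.77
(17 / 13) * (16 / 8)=2.62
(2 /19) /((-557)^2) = 2 /5894731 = 0.00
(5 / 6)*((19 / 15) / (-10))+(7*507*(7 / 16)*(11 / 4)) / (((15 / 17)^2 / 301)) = 23771743477 / 14400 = 1650815.52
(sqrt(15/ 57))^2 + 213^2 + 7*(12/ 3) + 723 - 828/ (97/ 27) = 84574881/ 1843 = 45889.79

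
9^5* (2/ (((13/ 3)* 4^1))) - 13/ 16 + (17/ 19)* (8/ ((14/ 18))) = 188716523/ 27664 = 6821.74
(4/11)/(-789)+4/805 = 31496/6986595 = 0.00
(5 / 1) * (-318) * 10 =-15900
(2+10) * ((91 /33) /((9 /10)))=3640 /99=36.77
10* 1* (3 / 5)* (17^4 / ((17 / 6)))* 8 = 1414944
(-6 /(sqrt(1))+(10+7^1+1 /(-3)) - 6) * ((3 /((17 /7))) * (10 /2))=490 /17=28.82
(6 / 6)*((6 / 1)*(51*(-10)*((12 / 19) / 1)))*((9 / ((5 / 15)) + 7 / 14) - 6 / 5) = -965736 / 19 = -50828.21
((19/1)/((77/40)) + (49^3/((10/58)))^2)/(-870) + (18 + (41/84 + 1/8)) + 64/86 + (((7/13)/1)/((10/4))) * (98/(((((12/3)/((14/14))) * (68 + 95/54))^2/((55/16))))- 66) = -8125651504813555200212783/15182559148614000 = -535196433.31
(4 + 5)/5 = 9/5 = 1.80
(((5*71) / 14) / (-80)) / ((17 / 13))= -923 / 3808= -0.24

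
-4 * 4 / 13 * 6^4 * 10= -207360 / 13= -15950.77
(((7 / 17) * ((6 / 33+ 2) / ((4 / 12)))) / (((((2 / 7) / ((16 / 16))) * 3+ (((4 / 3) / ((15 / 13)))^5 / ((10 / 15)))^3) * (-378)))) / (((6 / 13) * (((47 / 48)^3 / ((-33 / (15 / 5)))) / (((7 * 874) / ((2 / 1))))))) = 796023729861879826125000000000000 / 43671762229475176752422535998851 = 18.23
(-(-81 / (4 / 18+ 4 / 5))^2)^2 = 176518460300625 / 4477456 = 39423829.13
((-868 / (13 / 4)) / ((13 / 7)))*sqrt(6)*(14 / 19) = -340256*sqrt(6) / 3211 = -259.56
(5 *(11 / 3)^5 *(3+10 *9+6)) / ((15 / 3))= 1771561 / 27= 65613.37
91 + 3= 94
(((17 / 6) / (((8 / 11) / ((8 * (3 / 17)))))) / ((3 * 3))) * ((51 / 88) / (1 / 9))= 51 / 16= 3.19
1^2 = 1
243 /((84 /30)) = 1215 /14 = 86.79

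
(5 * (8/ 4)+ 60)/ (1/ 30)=2100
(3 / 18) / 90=1 / 540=0.00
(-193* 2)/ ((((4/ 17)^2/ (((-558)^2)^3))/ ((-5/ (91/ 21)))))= 3156905759516306690040/ 13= 242838904578177437695.38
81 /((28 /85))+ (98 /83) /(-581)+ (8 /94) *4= 2232313803 /9065924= 246.23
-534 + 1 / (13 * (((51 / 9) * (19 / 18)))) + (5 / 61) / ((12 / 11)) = -1641068239 / 3073668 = -533.91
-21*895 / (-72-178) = 3759 / 50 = 75.18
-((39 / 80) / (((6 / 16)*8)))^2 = -169 / 6400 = -0.03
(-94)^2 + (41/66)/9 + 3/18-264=2545954/297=8572.24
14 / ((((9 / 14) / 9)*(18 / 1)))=98 / 9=10.89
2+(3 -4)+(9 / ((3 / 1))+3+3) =10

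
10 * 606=6060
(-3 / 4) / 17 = -3 / 68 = -0.04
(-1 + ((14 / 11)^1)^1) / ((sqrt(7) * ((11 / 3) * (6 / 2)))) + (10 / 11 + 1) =3 * sqrt(7) / 847 + 21 / 11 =1.92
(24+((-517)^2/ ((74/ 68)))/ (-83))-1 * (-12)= -8977270/ 3071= -2923.24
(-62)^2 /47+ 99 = 8497 /47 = 180.79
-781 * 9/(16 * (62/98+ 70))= -344421/55376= -6.22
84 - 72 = 12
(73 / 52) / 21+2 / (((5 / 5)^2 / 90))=196633 / 1092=180.07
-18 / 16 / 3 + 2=1.62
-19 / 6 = -3.17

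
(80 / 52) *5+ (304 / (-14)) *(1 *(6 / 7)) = -6956 / 637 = -10.92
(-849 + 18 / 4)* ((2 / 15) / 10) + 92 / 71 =-35373 / 3550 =-9.96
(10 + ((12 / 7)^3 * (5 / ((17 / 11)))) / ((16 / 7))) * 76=1084520 / 833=1301.94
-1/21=-0.05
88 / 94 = 44 / 47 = 0.94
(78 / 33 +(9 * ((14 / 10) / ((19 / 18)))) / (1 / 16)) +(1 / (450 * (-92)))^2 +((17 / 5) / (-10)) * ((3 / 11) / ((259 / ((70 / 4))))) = 2562629265061733 / 13254052680000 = 193.35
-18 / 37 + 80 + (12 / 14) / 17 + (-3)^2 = 389947 / 4403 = 88.56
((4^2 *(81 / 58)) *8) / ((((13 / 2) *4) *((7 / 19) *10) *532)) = 324 / 92365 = 0.00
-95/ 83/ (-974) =95/ 80842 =0.00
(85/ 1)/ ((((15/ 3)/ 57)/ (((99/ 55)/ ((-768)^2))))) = 969/ 327680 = 0.00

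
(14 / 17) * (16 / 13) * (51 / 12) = 56 / 13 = 4.31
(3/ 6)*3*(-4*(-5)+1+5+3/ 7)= 555/ 14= 39.64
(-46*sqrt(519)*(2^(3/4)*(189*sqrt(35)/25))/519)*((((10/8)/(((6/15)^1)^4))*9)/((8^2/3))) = -3128.65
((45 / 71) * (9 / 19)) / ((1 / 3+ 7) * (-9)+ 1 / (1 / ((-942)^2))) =135 / 398988334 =0.00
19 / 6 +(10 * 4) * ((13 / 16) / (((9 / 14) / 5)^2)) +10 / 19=6062867 / 3078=1969.74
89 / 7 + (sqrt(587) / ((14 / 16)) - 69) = -394 / 7 + 8 * sqrt(587) / 7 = -28.60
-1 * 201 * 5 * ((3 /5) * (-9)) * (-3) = -16281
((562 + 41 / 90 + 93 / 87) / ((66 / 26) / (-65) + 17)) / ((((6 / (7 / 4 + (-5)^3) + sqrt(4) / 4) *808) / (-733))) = -3097368851291 / 46378925280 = -66.78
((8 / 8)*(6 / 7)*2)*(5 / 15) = 4 / 7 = 0.57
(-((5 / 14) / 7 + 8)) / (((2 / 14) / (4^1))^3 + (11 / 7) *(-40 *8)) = 58912 / 3679573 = 0.02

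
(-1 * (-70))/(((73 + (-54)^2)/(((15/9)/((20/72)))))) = 60/427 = 0.14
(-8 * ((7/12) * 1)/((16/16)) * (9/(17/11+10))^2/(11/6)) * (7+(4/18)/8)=-175329/16129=-10.87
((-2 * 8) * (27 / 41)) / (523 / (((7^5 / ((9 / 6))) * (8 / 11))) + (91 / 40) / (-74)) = -10745723520 / 34101299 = -315.11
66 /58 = 33 /29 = 1.14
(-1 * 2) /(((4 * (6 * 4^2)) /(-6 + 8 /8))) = 5 /192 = 0.03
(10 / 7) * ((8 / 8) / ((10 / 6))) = 6 / 7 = 0.86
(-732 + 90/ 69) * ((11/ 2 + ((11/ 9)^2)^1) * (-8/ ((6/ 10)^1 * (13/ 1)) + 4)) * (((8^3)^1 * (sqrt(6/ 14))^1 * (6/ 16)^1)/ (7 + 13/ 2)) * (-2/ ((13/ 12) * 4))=94241235968 * sqrt(21)/ 6611787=65317.83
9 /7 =1.29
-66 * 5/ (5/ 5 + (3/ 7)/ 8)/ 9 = -6160/ 177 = -34.80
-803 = -803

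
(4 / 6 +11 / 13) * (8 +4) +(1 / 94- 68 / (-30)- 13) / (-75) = 25153547 / 1374750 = 18.30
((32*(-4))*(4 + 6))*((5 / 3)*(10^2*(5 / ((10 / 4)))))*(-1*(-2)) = -2560000 / 3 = -853333.33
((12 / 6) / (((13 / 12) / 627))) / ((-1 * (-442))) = 7524 / 2873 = 2.62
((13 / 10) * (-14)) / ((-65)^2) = -7 / 1625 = -0.00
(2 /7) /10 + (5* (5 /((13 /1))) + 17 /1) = 8623 /455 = 18.95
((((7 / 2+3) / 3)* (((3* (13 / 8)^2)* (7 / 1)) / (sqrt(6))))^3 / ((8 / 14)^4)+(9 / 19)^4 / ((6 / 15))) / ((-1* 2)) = -8733261227138539* sqrt(6) / 38654705664 - 32805 / 521284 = -553413.51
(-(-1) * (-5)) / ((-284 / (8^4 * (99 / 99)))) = 5120 / 71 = 72.11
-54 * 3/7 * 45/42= -1215/49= -24.80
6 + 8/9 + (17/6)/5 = 671/90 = 7.46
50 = 50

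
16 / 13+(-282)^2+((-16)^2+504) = 1043708 / 13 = 80285.23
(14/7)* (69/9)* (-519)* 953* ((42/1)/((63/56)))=-849405088/3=-283135029.33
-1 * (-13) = 13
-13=-13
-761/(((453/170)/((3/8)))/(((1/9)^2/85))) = -761/48924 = -0.02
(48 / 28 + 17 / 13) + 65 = 6190 / 91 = 68.02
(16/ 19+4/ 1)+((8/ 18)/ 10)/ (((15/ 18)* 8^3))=883219/ 182400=4.84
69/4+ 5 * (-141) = -2751/4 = -687.75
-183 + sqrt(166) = -170.12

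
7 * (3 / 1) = 21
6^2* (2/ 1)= 72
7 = 7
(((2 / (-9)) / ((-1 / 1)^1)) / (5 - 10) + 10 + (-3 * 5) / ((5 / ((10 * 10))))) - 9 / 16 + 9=-202757 / 720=-281.61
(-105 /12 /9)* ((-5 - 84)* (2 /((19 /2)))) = 3115 /171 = 18.22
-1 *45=-45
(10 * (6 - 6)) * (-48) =0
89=89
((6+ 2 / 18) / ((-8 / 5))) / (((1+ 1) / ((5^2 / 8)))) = -6875 / 1152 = -5.97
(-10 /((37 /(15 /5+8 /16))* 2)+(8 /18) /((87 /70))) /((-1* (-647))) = -6685 /37488474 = -0.00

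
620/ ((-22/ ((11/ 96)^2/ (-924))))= 155/ 387072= 0.00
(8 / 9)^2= 64 / 81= 0.79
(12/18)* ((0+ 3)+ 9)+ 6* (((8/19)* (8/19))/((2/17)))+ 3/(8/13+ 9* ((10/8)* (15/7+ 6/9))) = 72551020/4234169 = 17.13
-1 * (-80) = 80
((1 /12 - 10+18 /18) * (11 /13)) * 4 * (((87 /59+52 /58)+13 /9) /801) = -69155812 /481049361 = -0.14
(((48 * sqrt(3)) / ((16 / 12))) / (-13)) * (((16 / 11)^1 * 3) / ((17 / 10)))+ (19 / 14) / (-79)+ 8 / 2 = 4405 / 1106-17280 * sqrt(3) / 2431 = -8.33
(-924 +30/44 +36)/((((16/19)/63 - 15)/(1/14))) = 3338091/789316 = 4.23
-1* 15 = -15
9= 9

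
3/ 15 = 1/ 5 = 0.20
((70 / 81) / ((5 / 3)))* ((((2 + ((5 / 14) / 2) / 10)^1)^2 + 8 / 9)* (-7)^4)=6175.81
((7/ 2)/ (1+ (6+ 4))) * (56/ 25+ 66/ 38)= 13223/ 10450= 1.27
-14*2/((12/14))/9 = -98/27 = -3.63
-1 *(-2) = 2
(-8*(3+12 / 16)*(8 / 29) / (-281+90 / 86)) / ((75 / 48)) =16512 / 872755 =0.02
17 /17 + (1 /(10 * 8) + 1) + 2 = 321 /80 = 4.01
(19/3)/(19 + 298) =19/951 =0.02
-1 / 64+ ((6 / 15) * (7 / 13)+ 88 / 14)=188857 / 29120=6.49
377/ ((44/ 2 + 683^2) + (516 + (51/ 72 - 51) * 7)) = 9048/ 11200199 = 0.00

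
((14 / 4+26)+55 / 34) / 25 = 529 / 425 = 1.24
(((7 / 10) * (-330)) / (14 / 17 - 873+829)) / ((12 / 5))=6545 / 2936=2.23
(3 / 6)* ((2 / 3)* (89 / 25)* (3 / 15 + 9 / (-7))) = -3382 / 2625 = -1.29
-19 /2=-9.50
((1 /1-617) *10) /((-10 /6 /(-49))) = -181104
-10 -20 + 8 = -22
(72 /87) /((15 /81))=648 /145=4.47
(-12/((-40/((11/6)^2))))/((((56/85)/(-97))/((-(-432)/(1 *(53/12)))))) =-5387283/371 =-14520.98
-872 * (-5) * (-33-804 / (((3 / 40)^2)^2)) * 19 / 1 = -56834941010440 / 27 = -2104997815201.48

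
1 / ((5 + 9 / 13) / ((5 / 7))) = 65 / 518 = 0.13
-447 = -447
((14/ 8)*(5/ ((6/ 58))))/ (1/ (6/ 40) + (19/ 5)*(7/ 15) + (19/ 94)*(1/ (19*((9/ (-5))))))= 511125/ 50966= 10.03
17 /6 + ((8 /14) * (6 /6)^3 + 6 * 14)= 3671 /42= 87.40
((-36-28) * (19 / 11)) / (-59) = 1216 / 649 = 1.87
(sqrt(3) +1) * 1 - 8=-7 +sqrt(3)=-5.27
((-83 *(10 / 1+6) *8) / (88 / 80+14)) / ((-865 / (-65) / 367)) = -506871040 / 26123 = -19403.25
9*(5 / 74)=45 / 74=0.61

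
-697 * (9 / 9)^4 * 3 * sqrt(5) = -2091 * sqrt(5) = -4675.62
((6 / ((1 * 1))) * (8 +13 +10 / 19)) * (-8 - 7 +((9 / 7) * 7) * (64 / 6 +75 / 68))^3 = 290029585707549 / 2987104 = 97093902.89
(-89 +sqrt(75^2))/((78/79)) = -553/39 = -14.18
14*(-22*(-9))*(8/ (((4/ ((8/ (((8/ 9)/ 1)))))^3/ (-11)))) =-5557167/ 2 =-2778583.50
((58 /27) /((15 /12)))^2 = 53824 /18225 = 2.95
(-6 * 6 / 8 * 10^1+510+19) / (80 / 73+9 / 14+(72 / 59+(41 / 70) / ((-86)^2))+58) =1079232899360 / 135927969367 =7.94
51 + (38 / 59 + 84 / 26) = 42089 / 767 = 54.87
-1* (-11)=11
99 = 99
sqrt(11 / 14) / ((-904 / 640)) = -40* sqrt(154) / 791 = -0.63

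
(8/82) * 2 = 8/41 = 0.20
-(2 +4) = -6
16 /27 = 0.59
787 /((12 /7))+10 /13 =459.85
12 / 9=4 / 3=1.33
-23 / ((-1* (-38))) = -23 / 38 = -0.61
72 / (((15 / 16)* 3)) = 128 / 5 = 25.60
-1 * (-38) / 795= 38 / 795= 0.05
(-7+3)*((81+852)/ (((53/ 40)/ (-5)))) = 746400/ 53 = 14083.02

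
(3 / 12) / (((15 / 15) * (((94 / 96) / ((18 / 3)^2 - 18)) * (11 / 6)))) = 1296 / 517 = 2.51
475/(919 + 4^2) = 95/187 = 0.51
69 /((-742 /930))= -32085 /371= -86.48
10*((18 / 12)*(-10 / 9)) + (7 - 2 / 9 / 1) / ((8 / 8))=-89 / 9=-9.89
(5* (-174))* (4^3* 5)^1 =-278400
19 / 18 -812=-14597 / 18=-810.94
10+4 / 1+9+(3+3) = 29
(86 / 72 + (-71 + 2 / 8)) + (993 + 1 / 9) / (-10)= -2533 / 15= -168.87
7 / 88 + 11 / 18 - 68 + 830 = 762.69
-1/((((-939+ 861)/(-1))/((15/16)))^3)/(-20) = 0.00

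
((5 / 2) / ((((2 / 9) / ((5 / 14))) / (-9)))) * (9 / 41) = -18225 / 2296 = -7.94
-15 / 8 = -1.88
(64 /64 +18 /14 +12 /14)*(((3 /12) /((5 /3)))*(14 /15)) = 11 /25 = 0.44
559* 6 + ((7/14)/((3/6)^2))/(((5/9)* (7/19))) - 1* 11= 117347/35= 3352.77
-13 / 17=-0.76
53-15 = 38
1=1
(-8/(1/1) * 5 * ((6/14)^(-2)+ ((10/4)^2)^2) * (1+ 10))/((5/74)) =-2608463/9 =-289829.22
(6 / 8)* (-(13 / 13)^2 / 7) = -3 / 28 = -0.11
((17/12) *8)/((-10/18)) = -102/5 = -20.40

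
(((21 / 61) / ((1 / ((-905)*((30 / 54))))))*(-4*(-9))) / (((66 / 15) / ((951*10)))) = -9036877500 / 671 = -13467775.71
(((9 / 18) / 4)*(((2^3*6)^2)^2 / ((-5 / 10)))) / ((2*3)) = -221184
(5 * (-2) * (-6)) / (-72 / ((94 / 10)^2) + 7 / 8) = 1060320 / 1063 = 997.48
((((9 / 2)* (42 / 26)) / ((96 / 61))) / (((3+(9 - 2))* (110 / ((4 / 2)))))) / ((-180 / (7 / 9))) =-2989 / 82368000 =-0.00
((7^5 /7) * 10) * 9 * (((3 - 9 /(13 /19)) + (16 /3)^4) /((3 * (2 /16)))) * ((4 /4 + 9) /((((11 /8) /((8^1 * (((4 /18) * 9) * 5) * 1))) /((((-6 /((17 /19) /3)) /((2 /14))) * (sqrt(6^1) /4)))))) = -68773680360448000 * sqrt(6) /7293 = -23098920144846.60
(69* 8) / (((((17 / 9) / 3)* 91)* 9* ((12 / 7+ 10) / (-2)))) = -1656 / 9061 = -0.18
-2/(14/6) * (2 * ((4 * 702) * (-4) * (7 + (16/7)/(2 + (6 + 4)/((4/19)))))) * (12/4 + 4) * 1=949711.79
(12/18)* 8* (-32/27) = -512/81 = -6.32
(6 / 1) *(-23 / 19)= -138 / 19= -7.26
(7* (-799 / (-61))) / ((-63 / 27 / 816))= -32064.79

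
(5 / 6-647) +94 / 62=-119905 / 186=-644.65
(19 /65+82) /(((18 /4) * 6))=1783 /585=3.05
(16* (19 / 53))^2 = 92416 / 2809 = 32.90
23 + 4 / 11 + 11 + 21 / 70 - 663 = -69117 / 110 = -628.34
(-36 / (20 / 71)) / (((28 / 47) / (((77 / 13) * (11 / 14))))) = -3633993 / 3640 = -998.35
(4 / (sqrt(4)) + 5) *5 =35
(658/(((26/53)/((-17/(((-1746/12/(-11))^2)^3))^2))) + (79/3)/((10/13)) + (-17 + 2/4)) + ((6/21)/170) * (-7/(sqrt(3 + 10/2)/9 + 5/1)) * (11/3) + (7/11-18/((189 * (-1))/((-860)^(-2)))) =66 * sqrt(2)/171445 + 85934754507127744443024316769986314205985909/4680278232582002769458452130900592758848200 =18.36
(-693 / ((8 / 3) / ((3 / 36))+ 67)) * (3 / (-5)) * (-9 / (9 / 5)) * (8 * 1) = -168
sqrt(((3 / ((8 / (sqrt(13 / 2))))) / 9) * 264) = 5.30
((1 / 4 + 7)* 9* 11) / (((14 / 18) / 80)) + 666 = 521442 / 7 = 74491.71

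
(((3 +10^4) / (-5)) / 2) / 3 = -10003 / 30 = -333.43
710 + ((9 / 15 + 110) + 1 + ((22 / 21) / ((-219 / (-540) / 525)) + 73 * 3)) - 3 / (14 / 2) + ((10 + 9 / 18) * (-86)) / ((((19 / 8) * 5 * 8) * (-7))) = 116396041 / 48545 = 2397.69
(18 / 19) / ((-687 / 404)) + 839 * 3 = 10949043 / 4351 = 2516.44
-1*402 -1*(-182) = -220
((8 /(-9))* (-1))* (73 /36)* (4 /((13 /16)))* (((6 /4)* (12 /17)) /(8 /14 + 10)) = 65408 /73593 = 0.89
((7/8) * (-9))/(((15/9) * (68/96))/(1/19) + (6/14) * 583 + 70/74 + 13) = -146853/5337685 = -0.03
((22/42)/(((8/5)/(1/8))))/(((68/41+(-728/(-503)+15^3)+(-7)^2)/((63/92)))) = 1134265/138715792384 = 0.00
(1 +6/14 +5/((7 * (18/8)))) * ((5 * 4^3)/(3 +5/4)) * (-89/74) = -6265600/39627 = -158.11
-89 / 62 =-1.44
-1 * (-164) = 164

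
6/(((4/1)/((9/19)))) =27/38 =0.71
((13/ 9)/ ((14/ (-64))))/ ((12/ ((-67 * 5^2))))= 174200/ 189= 921.69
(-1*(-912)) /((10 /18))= 8208 /5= 1641.60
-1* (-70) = 70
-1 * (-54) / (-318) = -9 / 53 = -0.17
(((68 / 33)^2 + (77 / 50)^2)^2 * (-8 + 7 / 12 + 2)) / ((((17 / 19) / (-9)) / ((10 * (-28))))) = -561234773268210769 / 840027375000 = -668114.86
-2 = -2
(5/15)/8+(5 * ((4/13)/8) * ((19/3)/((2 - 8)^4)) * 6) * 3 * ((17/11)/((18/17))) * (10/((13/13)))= 160441/555984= 0.29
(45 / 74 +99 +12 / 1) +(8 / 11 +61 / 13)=1238387 / 10582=117.03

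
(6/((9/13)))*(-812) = -21112/3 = -7037.33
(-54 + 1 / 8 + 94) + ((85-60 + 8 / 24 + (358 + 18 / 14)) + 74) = 83789 / 168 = 498.74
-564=-564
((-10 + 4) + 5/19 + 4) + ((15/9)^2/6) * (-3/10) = -1283/684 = -1.88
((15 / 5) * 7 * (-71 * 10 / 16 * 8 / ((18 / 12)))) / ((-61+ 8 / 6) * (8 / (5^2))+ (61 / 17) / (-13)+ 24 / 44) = 264.03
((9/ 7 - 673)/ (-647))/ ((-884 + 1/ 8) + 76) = -37616/ 29270927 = -0.00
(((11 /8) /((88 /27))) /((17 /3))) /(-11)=-81 /11968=-0.01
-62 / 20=-31 / 10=-3.10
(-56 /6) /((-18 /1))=0.52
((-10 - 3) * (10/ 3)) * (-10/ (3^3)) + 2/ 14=9181/ 567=16.19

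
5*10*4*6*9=10800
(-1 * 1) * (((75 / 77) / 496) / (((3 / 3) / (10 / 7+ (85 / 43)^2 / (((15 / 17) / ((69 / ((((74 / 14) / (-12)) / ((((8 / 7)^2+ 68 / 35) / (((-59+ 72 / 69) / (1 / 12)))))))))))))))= -111777411825 / 12190155080488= -0.01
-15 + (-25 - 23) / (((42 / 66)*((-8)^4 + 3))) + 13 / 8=-3074375 / 229544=-13.39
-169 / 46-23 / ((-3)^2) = -2579 / 414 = -6.23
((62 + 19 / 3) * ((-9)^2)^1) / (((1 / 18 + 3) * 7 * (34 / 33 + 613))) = 59778 / 141841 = 0.42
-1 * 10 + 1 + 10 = 1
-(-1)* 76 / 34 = 38 / 17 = 2.24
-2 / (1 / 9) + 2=-16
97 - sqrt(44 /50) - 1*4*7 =69 - sqrt(22) /5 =68.06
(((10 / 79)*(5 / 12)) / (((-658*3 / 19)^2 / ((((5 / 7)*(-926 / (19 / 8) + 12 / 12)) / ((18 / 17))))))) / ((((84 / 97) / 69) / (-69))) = 1700916909875 / 241344524736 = 7.05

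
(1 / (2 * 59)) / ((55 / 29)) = 29 / 6490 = 0.00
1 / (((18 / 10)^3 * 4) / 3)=125 / 972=0.13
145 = 145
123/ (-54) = -41/ 18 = -2.28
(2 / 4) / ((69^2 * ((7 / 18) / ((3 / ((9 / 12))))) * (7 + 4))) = 4 / 40733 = 0.00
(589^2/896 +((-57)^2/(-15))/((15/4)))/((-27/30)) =-7379201/20160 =-366.03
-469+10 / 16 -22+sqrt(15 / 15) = -3915 / 8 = -489.38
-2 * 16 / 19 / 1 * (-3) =5.05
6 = 6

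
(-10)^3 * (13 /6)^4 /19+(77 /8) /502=-1159.87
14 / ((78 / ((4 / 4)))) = 7 / 39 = 0.18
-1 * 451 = -451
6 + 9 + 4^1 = 19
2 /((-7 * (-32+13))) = 2 /133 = 0.02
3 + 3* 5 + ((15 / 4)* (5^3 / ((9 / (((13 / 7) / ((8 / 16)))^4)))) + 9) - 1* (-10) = 71669011 / 7203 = 9949.88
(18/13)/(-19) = -18/247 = -0.07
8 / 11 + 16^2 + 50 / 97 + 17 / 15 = 4135309 / 16005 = 258.38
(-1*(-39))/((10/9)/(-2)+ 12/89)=-31239/337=-92.70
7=7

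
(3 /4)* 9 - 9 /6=21 /4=5.25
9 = 9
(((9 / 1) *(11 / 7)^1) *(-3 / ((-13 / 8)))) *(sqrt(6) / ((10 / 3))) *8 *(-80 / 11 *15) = -622080 *sqrt(6) / 91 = -16744.82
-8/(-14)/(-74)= -2/259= -0.01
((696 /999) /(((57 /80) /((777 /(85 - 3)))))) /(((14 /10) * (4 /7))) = 81200 /7011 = 11.58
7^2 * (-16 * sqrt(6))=-784 * sqrt(6)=-1920.40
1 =1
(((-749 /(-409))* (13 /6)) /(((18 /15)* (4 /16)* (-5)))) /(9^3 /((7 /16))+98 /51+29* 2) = -1158703 /756146112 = -0.00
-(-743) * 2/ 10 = 743/ 5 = 148.60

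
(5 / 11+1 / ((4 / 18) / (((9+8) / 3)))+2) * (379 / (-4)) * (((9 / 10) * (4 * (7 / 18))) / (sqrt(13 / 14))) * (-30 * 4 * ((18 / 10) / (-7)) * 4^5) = -1288866816 * sqrt(182) / 143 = -121592755.03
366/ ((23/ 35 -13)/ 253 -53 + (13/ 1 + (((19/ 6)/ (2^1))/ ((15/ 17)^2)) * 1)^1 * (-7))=-2.31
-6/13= -0.46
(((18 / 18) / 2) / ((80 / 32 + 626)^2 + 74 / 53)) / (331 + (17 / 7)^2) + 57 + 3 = 41472830331917 / 691213838822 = 60.00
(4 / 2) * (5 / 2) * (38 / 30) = 6.33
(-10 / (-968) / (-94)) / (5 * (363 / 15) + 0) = -5 / 5505016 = -0.00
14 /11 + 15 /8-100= -8523 /88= -96.85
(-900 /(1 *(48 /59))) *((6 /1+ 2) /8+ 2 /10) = -2655 /2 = -1327.50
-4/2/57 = -2/57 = -0.04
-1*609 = -609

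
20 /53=0.38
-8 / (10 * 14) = -2 / 35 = -0.06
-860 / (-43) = 20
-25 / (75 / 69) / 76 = -23 / 76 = -0.30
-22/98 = -11/49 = -0.22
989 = 989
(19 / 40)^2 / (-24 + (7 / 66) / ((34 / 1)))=-202521 / 21539600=-0.01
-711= -711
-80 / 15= -16 / 3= -5.33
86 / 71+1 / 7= 673 / 497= 1.35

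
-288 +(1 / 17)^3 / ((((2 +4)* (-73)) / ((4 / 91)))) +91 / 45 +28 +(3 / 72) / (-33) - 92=-45232254900743 / 129242753640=-349.98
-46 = -46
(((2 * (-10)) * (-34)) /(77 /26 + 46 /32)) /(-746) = -14144 /68259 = -0.21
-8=-8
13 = 13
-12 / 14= -6 / 7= -0.86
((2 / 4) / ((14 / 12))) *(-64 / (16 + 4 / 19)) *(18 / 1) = -16416 / 539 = -30.46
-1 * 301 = -301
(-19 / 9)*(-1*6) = 38 / 3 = 12.67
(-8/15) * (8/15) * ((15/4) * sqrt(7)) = -16 * sqrt(7)/15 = -2.82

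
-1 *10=-10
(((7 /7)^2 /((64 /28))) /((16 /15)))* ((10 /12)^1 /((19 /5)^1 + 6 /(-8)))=875 /7808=0.11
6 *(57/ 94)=171/ 47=3.64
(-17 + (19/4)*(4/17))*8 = -2160/17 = -127.06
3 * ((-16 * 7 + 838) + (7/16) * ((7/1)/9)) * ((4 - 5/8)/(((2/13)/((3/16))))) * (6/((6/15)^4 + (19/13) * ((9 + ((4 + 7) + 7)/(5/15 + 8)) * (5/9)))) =298286161875/50403328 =5917.99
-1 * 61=-61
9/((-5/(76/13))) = -684/65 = -10.52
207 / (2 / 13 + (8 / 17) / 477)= 21821319 / 16322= 1336.93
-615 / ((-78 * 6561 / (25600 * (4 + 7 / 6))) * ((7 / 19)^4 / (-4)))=-21201662848000 / 614365479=-34509.85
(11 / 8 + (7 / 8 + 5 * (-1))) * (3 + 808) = -8921 / 4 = -2230.25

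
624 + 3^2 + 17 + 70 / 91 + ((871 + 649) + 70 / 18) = 254435 / 117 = 2174.66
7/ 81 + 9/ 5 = 764/ 405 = 1.89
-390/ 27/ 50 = -13/ 45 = -0.29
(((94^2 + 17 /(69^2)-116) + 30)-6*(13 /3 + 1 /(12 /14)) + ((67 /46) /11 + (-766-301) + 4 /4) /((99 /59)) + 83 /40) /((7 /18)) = 186278431023 /8961260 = 20787.08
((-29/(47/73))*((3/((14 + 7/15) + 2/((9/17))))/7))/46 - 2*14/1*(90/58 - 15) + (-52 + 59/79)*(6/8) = 19247876289009/56931414148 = 338.09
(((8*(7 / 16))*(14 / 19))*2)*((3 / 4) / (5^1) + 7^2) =48167 / 190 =253.51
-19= -19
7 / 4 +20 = 87 / 4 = 21.75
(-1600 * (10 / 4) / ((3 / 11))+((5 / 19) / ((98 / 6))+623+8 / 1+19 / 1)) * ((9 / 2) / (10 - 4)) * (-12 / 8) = 117445515 / 7448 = 15768.73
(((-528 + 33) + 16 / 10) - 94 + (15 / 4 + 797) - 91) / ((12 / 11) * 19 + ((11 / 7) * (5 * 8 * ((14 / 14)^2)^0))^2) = 1318933 / 42815440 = 0.03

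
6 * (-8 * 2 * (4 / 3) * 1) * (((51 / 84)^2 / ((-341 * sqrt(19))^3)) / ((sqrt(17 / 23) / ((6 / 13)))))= 816 * sqrt(7429) / 9118213801697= 0.00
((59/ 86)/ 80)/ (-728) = -59/ 5008640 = -0.00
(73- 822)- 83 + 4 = -828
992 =992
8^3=512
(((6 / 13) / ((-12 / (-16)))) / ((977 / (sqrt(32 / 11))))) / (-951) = -32*sqrt(22) / 132865161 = -0.00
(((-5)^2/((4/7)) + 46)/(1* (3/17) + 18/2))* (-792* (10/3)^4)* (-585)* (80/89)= 134266000000/267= 502868913.86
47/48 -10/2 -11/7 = -1879/336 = -5.59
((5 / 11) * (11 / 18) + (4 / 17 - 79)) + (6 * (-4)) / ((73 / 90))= -2414201 / 22338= -108.08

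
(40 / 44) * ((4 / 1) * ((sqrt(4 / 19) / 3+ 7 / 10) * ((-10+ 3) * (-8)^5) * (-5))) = -32112640 / 11 -91750400 * sqrt(19) / 627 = -3557178.95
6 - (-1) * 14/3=10.67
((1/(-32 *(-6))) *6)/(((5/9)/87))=4.89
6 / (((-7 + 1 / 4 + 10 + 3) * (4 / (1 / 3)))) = 2 / 25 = 0.08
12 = 12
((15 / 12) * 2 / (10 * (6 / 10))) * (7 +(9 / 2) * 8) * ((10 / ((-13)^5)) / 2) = -1075 / 4455516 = -0.00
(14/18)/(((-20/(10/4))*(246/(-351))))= 0.14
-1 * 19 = -19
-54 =-54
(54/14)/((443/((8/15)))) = 0.00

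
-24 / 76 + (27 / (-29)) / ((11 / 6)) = -4992 / 6061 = -0.82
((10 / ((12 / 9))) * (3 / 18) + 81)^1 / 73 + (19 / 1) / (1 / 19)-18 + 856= 350437 / 292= 1200.13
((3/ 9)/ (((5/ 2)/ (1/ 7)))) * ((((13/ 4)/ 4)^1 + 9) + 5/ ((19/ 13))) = 1341/ 5320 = 0.25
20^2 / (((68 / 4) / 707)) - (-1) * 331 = 288427 / 17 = 16966.29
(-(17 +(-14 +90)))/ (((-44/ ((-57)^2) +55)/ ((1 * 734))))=-221783238/ 178651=-1241.43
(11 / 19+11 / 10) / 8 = 319 / 1520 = 0.21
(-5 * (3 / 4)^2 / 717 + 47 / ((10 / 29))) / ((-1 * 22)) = -2605981 / 420640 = -6.20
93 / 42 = 31 / 14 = 2.21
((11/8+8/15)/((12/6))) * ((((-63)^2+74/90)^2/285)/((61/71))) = 61411.54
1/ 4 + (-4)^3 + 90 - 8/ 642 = 33689/ 1284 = 26.24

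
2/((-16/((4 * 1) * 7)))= -7/2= -3.50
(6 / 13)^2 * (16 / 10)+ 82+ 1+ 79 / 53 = 3799174 / 44785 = 84.83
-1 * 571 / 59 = -571 / 59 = -9.68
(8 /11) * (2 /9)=16 /99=0.16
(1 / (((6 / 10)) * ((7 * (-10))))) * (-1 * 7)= 1 / 6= 0.17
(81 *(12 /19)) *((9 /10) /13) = 4374 /1235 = 3.54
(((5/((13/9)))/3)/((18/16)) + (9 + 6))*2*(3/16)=625/104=6.01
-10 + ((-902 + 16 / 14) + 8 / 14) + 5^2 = -6197 / 7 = -885.29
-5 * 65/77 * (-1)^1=325/77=4.22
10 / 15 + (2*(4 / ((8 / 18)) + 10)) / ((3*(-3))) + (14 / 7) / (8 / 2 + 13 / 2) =-212 / 63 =-3.37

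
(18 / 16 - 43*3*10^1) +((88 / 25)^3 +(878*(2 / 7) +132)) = -754603193 / 875000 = -862.40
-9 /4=-2.25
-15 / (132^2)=-0.00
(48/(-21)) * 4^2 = -256/7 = -36.57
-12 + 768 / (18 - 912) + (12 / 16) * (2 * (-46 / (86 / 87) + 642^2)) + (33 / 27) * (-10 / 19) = 1354514389051 / 2191194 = 618162.70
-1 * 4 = -4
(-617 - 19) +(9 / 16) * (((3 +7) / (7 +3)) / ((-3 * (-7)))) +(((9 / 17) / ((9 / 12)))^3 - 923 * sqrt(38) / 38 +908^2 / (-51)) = -27735514375 / 1650768 - 923 * sqrt(38) / 38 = -16951.31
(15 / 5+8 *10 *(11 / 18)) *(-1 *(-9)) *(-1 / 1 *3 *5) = -7005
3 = 3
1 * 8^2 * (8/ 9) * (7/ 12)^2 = 1568/ 81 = 19.36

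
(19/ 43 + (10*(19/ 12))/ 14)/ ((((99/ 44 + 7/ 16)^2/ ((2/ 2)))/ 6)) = 727168/ 556549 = 1.31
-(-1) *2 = 2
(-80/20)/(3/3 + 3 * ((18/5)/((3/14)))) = -20/257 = -0.08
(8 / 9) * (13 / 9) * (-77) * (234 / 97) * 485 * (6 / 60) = -104104 / 9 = -11567.11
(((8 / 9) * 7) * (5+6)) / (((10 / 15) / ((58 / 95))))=17864 / 285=62.68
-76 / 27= -2.81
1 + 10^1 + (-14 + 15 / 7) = -6 / 7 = -0.86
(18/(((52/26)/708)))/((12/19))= 10089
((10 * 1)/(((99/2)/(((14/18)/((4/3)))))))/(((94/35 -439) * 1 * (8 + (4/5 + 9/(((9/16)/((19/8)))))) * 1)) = -6125/1061303958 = -0.00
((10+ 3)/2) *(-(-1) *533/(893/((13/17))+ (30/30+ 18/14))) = 630539/212950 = 2.96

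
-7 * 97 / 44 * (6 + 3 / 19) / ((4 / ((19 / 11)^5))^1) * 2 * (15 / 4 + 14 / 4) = -300239644887 / 56689952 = -5296.17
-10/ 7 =-1.43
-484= -484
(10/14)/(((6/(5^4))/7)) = 3125/6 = 520.83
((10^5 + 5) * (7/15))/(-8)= -46669/8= -5833.62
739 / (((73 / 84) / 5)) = 310380 / 73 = 4251.78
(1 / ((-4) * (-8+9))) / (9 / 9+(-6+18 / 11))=11 / 148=0.07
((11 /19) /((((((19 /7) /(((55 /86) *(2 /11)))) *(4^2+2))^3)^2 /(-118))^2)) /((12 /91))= 11774829655133711181640625 /5831893645736025446556202187055801600528486297341952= 0.00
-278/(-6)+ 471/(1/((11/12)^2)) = 21221/48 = 442.10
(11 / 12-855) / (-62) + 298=231961 / 744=311.78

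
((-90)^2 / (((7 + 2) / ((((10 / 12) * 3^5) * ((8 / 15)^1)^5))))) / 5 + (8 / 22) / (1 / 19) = 1579.77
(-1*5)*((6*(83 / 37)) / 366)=-415 / 2257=-0.18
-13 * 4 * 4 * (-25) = 5200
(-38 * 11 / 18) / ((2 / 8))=-836 / 9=-92.89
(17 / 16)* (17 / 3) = 289 / 48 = 6.02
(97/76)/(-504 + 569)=97/4940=0.02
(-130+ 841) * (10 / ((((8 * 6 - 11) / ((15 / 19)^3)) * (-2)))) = -11998125 / 253783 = -47.28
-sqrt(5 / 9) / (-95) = 0.01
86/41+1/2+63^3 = 20504067/82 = 250049.60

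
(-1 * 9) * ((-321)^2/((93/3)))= -927369/31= -29915.13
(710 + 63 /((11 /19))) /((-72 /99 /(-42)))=189147 /4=47286.75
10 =10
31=31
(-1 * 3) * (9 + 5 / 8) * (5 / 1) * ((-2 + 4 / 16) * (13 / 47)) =105105 / 1504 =69.88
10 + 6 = 16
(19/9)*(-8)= -152/9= -16.89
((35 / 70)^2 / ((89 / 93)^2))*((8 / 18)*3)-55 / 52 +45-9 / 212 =241572874 / 5457569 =44.26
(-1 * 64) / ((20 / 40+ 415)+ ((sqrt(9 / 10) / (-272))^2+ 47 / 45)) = -0.15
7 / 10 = 0.70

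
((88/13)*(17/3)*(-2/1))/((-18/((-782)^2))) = 914839904/351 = 2606381.49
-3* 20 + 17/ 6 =-343/ 6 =-57.17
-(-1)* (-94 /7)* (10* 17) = -15980 /7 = -2282.86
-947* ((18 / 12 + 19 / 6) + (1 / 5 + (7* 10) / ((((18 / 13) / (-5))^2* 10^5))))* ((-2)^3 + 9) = -598412141 / 129600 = -4617.38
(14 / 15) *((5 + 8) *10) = 121.33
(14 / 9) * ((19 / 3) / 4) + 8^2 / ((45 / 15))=1285 / 54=23.80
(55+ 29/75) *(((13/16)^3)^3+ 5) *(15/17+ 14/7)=12016062747984323/14602888806400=822.86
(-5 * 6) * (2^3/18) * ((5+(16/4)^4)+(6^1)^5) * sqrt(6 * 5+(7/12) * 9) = -636227.25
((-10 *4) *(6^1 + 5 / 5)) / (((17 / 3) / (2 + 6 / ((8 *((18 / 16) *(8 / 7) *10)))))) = -1729 / 17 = -101.71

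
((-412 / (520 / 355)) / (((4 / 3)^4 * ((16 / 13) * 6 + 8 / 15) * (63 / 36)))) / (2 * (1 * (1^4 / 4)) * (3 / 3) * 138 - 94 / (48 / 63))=592353 / 5014912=0.12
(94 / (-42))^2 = 2209 / 441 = 5.01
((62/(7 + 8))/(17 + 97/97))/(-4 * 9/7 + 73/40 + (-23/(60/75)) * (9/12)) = -3472/376191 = -0.01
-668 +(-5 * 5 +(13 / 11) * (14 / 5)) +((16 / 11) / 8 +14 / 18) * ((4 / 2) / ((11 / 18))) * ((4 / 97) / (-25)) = -689.70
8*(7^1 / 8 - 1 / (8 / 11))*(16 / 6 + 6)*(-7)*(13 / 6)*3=4732 / 3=1577.33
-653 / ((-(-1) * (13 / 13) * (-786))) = 0.83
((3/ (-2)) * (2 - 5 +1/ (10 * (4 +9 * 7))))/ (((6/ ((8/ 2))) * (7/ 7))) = 2009/ 670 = 3.00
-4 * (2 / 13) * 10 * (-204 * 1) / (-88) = -2040 / 143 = -14.27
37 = 37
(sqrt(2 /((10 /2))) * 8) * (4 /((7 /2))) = 5.78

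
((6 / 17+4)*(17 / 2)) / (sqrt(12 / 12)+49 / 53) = 1961 / 102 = 19.23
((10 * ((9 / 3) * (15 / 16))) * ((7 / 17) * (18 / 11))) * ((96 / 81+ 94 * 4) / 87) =445550 / 5423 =82.16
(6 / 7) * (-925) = -5550 / 7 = -792.86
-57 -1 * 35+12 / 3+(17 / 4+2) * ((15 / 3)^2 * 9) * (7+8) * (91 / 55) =1531753 / 44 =34812.57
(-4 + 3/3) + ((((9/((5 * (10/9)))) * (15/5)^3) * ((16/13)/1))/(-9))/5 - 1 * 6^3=-357819/1625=-220.20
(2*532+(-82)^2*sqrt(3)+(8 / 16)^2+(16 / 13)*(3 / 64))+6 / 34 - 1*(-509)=13219.79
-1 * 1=-1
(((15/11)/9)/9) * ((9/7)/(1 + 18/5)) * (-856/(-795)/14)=2140/5913369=0.00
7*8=56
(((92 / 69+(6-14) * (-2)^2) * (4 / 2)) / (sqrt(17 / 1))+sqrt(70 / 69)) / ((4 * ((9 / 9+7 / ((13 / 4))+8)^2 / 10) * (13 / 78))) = -31096 * sqrt(17) / 71485+169 * sqrt(4830) / 96715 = -1.67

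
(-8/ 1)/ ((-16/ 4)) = 2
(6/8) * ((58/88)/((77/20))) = 435/3388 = 0.13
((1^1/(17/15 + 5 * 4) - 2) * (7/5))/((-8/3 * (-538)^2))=12999/3670149920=0.00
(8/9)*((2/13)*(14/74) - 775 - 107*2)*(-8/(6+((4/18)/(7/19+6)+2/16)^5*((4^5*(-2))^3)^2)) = 2590451432516878460640/2840536941463957378394069612473699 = 0.00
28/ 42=2/ 3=0.67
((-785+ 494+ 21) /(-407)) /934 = 0.00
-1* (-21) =21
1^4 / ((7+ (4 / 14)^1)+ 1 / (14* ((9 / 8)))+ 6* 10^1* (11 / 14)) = 63 / 3433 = 0.02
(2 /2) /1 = 1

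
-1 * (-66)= 66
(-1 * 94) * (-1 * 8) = 752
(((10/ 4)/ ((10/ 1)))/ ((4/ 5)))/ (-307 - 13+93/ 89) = -445/ 454192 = -0.00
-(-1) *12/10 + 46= 236/5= 47.20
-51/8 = -6.38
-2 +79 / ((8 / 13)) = 126.38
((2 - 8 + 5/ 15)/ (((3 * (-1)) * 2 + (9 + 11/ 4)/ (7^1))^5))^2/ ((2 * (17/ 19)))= 47835777821310976/ 6054749954393040082809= 0.00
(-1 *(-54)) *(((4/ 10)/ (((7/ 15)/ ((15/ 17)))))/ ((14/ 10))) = 24300/ 833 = 29.17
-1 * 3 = -3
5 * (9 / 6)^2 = 45 / 4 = 11.25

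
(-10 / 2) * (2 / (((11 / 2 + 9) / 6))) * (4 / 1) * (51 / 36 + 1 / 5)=-26.76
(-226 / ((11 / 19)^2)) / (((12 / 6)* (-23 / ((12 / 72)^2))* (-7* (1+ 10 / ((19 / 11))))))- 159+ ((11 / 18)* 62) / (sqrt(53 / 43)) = -14385467543 / 90469764+ 341* sqrt(2279) / 477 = -124.88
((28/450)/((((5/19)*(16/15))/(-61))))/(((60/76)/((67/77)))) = -1475407/99000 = -14.90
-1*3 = -3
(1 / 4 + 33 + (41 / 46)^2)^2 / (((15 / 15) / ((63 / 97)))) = 81734206743 / 108578308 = 752.77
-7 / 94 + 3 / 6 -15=-685 / 47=-14.57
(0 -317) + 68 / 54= -8525 / 27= -315.74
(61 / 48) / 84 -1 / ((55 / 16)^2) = -847667 / 12196800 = -0.07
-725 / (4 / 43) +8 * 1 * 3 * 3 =-30887 / 4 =-7721.75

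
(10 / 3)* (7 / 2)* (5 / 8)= 175 / 24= 7.29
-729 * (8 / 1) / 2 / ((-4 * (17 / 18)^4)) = 76527504 / 83521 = 916.27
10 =10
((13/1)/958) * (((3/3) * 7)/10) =91/9580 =0.01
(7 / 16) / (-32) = -7 / 512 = -0.01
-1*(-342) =342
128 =128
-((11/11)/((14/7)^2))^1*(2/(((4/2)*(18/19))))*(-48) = 38/3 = 12.67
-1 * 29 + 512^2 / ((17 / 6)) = 1572371 / 17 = 92492.41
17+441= 458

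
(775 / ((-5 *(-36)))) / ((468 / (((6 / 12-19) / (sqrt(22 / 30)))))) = -5735 *sqrt(165) / 370656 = -0.20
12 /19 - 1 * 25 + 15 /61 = -27958 /1159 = -24.12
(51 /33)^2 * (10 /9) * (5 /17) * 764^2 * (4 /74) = 992283200 /40293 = 24626.69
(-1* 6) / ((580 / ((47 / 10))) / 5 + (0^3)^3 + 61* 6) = -141 / 9181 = -0.02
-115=-115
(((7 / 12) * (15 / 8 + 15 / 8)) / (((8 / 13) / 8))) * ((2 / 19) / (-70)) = -0.04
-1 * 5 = -5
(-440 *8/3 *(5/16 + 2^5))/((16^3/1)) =-28435/3072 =-9.26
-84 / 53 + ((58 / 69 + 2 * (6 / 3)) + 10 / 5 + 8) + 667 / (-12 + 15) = 287183 / 1219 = 235.59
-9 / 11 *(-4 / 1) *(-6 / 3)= -72 / 11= -6.55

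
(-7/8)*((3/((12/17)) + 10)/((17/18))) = -3591/272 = -13.20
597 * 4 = 2388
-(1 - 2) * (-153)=-153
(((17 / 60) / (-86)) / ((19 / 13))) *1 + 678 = 66470899 / 98040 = 678.00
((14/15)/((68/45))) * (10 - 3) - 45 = -1383/34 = -40.68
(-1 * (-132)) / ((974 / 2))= 132 / 487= 0.27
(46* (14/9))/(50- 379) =-92/423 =-0.22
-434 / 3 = -144.67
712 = 712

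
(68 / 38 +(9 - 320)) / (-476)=5875 / 9044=0.65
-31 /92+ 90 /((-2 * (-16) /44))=5677 /46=123.41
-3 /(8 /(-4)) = 3 /2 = 1.50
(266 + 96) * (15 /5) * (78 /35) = 84708 /35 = 2420.23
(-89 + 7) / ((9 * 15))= -82 / 135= -0.61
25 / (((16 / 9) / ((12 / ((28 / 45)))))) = 271.21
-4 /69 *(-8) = 32 /69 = 0.46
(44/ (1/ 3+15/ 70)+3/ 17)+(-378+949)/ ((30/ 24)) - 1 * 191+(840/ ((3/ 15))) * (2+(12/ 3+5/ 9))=163514192/ 5865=27879.66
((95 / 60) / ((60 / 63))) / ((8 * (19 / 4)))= 7 / 160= 0.04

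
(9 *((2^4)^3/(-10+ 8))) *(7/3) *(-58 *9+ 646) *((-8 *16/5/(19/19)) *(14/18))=1592786944/15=106185796.27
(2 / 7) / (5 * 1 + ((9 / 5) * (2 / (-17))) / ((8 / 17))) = 40 / 637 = 0.06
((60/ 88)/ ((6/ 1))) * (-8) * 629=-6290/ 11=-571.82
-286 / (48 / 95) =-13585 / 24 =-566.04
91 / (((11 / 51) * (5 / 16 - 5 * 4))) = -3536 / 165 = -21.43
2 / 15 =0.13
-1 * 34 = -34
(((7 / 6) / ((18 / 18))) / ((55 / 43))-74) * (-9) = 72357 / 110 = 657.79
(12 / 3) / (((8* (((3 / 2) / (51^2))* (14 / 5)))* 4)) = 77.41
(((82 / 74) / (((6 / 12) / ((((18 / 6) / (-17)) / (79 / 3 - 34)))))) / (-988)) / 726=-123 / 1729500916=-0.00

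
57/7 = 8.14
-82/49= -1.67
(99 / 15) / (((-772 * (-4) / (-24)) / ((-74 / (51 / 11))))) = 13431 / 16405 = 0.82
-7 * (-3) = 21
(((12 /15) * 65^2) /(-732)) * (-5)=4225 /183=23.09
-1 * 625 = -625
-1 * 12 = -12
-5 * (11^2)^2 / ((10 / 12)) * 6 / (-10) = 263538 / 5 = 52707.60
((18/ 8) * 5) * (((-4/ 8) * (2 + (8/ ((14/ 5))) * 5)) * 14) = -2565/ 2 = -1282.50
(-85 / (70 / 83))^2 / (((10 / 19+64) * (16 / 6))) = 59.03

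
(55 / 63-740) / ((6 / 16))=-372520 / 189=-1971.01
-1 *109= -109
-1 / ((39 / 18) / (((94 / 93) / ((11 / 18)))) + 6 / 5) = -16920 / 42469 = -0.40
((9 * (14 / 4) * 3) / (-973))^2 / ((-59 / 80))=-14580 / 1139939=-0.01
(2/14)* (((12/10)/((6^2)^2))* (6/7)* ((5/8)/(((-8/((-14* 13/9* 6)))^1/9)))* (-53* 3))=-689/448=-1.54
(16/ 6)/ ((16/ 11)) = 11/ 6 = 1.83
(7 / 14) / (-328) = -1 / 656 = -0.00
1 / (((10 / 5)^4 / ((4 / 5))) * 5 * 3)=1 / 300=0.00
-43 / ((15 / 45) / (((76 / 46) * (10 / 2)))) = -24510 / 23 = -1065.65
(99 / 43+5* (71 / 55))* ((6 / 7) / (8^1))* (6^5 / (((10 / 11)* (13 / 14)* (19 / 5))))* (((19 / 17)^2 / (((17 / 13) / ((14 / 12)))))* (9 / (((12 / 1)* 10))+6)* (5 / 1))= 16264633707 / 211259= 76989.07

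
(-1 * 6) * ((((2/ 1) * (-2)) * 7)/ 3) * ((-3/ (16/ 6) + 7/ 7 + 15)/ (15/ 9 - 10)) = -2499/ 25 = -99.96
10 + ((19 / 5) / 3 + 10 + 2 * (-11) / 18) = 902 / 45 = 20.04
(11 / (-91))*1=-11 / 91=-0.12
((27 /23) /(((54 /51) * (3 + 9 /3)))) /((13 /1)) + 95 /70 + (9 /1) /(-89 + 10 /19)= 17867949 /14073332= 1.27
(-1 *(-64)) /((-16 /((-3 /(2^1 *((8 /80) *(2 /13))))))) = 390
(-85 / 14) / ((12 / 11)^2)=-10285 / 2016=-5.10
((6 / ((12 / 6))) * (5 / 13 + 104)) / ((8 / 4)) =4071 / 26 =156.58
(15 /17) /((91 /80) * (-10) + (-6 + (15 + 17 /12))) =-360 /391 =-0.92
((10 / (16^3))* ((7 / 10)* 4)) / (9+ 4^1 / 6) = 21 / 29696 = 0.00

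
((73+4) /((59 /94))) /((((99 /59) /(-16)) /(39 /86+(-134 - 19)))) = 178445.52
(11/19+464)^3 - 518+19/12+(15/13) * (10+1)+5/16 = 429162522285781/4280016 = 100271242.51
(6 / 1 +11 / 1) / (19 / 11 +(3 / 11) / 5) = 935 / 98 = 9.54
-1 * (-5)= 5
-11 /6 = -1.83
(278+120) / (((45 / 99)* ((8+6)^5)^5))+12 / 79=1349963874175451193435456971651 / 8887262171655053690116757258240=0.15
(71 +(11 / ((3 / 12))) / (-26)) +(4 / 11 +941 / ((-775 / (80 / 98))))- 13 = 60473376 / 1086085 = 55.68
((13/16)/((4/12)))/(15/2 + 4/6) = 117/392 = 0.30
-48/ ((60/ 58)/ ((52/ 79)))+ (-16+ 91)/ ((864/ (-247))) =-5913557/ 113760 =-51.98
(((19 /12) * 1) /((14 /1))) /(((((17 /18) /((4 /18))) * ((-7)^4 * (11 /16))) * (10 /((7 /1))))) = 76 /6734805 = 0.00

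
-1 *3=-3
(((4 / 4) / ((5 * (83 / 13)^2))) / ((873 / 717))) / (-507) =-239 / 30070485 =-0.00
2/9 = 0.22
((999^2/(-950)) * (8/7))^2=15936095936016/11055625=1441446.86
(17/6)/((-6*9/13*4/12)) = -221/108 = -2.05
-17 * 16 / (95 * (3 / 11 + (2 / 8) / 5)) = -11968 / 1349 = -8.87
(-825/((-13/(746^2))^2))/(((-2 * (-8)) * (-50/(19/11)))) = 3264325687.98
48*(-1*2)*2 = -192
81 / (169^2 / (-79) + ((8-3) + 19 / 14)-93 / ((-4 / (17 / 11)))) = -656964 / 2589271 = -0.25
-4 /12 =-1 /3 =-0.33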